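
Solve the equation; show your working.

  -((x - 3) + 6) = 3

Step 1. [-((x - 3) + 6) = 3] flip signs both sides. So neg: (x - 3) + 6 = -3.
Step 2. [(x - 3) + 6 = -3] peel the +6: subtract 6 from each side ⇒ sub: x - 3 = -9.
Step 3. [x - 3 = -9] add 3: x sits inside (… - 3), so sub: x = -6.

Answer: x ∈ {-6}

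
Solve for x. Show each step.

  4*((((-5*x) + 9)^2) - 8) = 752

Step 1. [4*((((-5*x) + 9)^2) - 8) = 752] leading coefficient 4: divide by 4 ⇒ div: (((-5*x) + 9)^2) - 8 = 188.
Step 2. [(((-5*x) + 9)^2) - 8 = 188] the outer -8 inverts by adding 8. So sub: ((-5*x) + 9)^2 = 196.
Step 3. [((-5*x) + 9)^2 = 196] LHS squared, RHS 196 ≥ 0: apply √ (±) ⇒ sqrt: (-5*x) + 9 = 14 or -14.
Step 4. [(-5*x) + 9 = 14 or -14] +9 is outermost — subtract 9 both sides, so sub: -5*x = 5 or -23.
Step 5. [-5*x = 5 or -23] LHS = -5·(…); ÷-5 both sides, so div: x = -1 or 23/5.

Answer: x ∈ {-1, 23/5}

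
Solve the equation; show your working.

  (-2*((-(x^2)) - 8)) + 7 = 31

Step 1. [(-2*((-(x^2)) - 8)) + 7 = 31] the outer +7 inverts by subtracting 7, so sub: -2*((-(x^2)) - 8) = 24.
Step 2. [-2*((-(x^2)) - 8) = 24] -2 out front; divide by -2, so div: (-(x^2)) - 8 = -12.
Step 3. [(-(x^2)) - 8 = -12] peel the -8: add 8 from each side. So sub: -(x^2) = -4.
Step 4. [-(x^2) = -4] LHS negated; negate both sides, so neg: x^2 = 4.
Step 5. [x^2 = 4] √ both sides: 4 ≥ 0 gives two branches ⇒ sqrt: x = 2 or -2.

Answer: x ∈ {-2, 2}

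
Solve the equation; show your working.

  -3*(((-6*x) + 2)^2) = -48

Step 1. [-3*(((-6*x) + 2)^2) = -48] leading coefficient -3: divide by -3. So div: ((-6*x) + 2)^2 = 16.
Step 2. [((-6*x) + 2)^2 = 16] 16 ≥ 0, LHS is (·)² — take ±√ ⇒ sqrt: (-6*x) + 2 = 4 or -4.
Step 3. [(-6*x) + 2 = 4 or -4] +2 is outermost — subtract 2 both sides. So sub: -6*x = 2 or -6.
Step 4. [-6*x = 2 or -6] divide by the outer -6. So div: x = -1/3 or 1.

Answer: x ∈ {-1/3, 1}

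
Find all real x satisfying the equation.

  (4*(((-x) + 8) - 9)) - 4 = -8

Step 1. [(4*(((-x) + 8) - 9)) - 4 = -8] -4 is outermost — add 4 both sides ⇒ sub: 4*(((-x) + 8) - 9) = -4.
Step 2. [4*(((-x) + 8) - 9) = -4] LHS = 4·(…); ÷4 both sides ⇒ div: ((-x) + 8) - 9 = -1.
Step 3. [((-x) + 8) - 9 = -1] 9 comes off first (add 9) ⇒ sub: (-x) + 8 = 8.
Step 4. [(-x) + 8 = 8] +8 is outermost — subtract 8 both sides ⇒ sub: -x = 0.
Step 5. [-x = 0] leading − — multiply by −1, so neg: x = 0.

Answer: x ∈ {0}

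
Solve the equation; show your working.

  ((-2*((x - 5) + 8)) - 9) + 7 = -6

Step 1. [((-2*((x - 5) + 8)) - 9) + 7 = -6] 7 comes off first (subtract 7) ⇒ sub: (-2*((x - 5) + 8)) - 9 = -13.
Step 2. [(-2*((x - 5) + 8)) - 9 = -13] 9 comes off first (add 9) ⇒ sub: -2*((x - 5) + 8) = -4.
Step 3. [-2*((x - 5) + 8) = -4] LHS = -2·(…); ÷-2 both sides. So div: (x - 5) + 8 = 2.
Step 4. [(x - 5) + 8 = 2] +8 is outermost — subtract 8 both sides, so sub: x - 5 = -6.
Step 5. [x - 5 = -6] the outer -5 inverts by adding 5 ⇒ sub: x = -1.

Answer: x ∈ {-1}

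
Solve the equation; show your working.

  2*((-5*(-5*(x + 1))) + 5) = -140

Step 1. [2*((-5*(-5*(x + 1))) + 5) = -140] 2 out front; divide by 2, so div: (-5*(-5*(x + 1))) + 5 = -70.
Step 2. [(-5*(-5*(x + 1))) + 5 = -70] subtract 5: x sits inside (… + 5), so sub: -5*(-5*(x + 1)) = -75.
Step 3. [-5*(-5*(x + 1)) = -75] divide by the outer -5. So div: -5*(x + 1) = 15.
Step 4. [-5*(x + 1) = 15] -5 out front; divide by -5, so div: x + 1 = -3.
Step 5. [x + 1 = -3] peel the +1: subtract 1 from each side. So sub: x = -4.

Answer: x ∈ {-4}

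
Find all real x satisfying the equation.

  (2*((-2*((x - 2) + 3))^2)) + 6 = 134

Step 1. [(2*((-2*((x - 2) + 3))^2)) + 6 = 134] +6 is outermost — subtract 6 both sides. So sub: 2*((-2*((x - 2) + 3))^2) = 128.
Step 2. [2*((-2*((x - 2) + 3))^2) = 128] LHS = 2·(…); ÷2 both sides, so div: (-2*((x - 2) + 3))^2 = 64.
Step 3. [(-2*((x - 2) + 3))^2 = 64] LHS squared, RHS 64 ≥ 0: apply √ (±) ⇒ sqrt: -2*((x - 2) + 3) = 8 or -8.
Step 4. [-2*((x - 2) + 3) = 8 or -8] leading coefficient -2: divide by -2, so div: (x - 2) + 3 = -4 or 4.
Step 5. [(x - 2) + 3 = -4 or 4] the outer +3 inverts by subtracting 3. So sub: x - 2 = -7 or 1.
Step 6. [x - 2 = -7 or 1] peel the -2: add 2 from each side ⇒ sub: x = -5 or 3.

Answer: x ∈ {-5, 3}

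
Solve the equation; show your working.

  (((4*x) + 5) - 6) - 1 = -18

Step 1. [(((4*x) + 5) - 6) - 1 = -18] peel the -1: add 1 from each side. So sub: ((4*x) + 5) - 6 = -17.
Step 2. [((4*x) + 5) - 6 = -17] add 6: x sits inside (… - 6), so sub: (4*x) + 5 = -11.
Step 3. [(4*x) + 5 = -11] 5 comes off first (subtract 5), so sub: 4*x = -16.
Step 4. [4*x = -16] divide by the outer 4, so div: x = -4.

Answer: x ∈ {-4}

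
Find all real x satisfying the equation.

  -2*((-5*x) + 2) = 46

Step 1. [-2*((-5*x) + 2) = 46] -2·(inner) — divide through by -2, so div: (-5*x) + 2 = -23.
Step 2. [(-5*x) + 2 = -23] the outer +2 inverts by subtracting 2. So sub: -5*x = -25.
Step 3. [-5*x = -25] LHS = -5·(…); ÷-5 both sides. So div: x = 5.

Answer: x ∈ {5}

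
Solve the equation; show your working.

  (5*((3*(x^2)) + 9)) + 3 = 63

Step 1. [(5*((3*(x^2)) + 9)) + 3 = 63] 3 comes off first (subtract 3) ⇒ sub: 5*((3*(x^2)) + 9) = 60.
Step 2. [5*((3*(x^2)) + 9) = 60] leading coefficient 5: divide by 5, so div: (3*(x^2)) + 9 = 12.
Step 3. [(3*(x^2)) + 9 = 12] 9 comes off first (subtract 9), so sub: 3*(x^2) = 3.
Step 4. [3*(x^2) = 3] divide by the outer 3, so div: x^2 = 1.
Step 5. [x^2 = 1] √ both sides: 1 ≥ 0 gives two branches. So sqrt: x = 1 or -1.

Answer: x ∈ {-1, 1}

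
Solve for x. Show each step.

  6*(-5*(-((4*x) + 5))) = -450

Step 1. [6*(-5*(-((4*x) + 5))) = -450] divide by the outer 6, so div: -5*(-((4*x) + 5)) = -75.
Step 2. [-5*(-((4*x) + 5)) = -75] -5 out front; divide by -5, so div: -((4*x) + 5) = 15.
Step 3. [-((4*x) + 5) = 15] flip signs both sides, so neg: (4*x) + 5 = -15.
Step 4. [(4*x) + 5 = -15] the outer +5 inverts by subtracting 5 ⇒ sub: 4*x = -20.
Step 5. [4*x = -20] divide by the outer 4. So div: x = -5.

Answer: x ∈ {-5}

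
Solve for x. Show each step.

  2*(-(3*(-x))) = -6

Step 1. [2*(-(3*(-x))) = -6] LHS = 2·(…); ÷2 both sides. So div: -(3*(-x)) = -3.
Step 2. [-(3*(-x)) = -3] leading − — multiply by −1. So neg: 3*(-x) = 3.
Step 3. [3*(-x) = 3] leading coefficient 3: divide by 3. So div: -x = 1.
Step 4. [-x = 1] flip signs both sides ⇒ neg: x = -1.

Answer: x ∈ {-1}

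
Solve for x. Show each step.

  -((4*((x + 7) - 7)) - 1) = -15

Step 1. [-((4*((x + 7) - 7)) - 1) = -15] leading − — multiply by −1. So neg: (4*((x + 7) - 7)) - 1 = 15.
Step 2. [(4*((x + 7) - 7)) - 1 = 15] peel the -1: add 1 from each side, so sub: 4*((x + 7) - 7) = 16.
Step 3. [4*((x + 7) - 7) = 16] 4·(inner) — divide through by 4 ⇒ div: (x + 7) - 7 = 4.
Step 4. [(x + 7) - 7 = 4] peel the -7: add 7 from each side ⇒ sub: x + 7 = 11.
Step 5. [x + 7 = 11] the outer +7 inverts by subtracting 7. So sub: x = 4.

Answer: x ∈ {4}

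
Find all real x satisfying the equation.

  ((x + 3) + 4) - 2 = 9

Step 1. [((x + 3) + 4) - 2 = 9] add 2: x sits inside (… - 2). So sub: (x + 3) + 4 = 11.
Step 2. [(x + 3) + 4 = 11] the outer +4 inverts by subtracting 4, so sub: x + 3 = 7.
Step 3. [x + 3 = 7] +3 is outermost — subtract 3 both sides. So sub: x = 4.

Answer: x ∈ {4}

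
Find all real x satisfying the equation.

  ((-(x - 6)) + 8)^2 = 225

Step 1. [((-(x - 6)) + 8)^2 = 225] √ both sides: 225 ≥ 0 gives two branches ⇒ sqrt: (-(x - 6)) + 8 = 15 or -15.
Step 2. [(-(x - 6)) + 8 = 15 or -15] the outer +8 inverts by subtracting 8 ⇒ sub: -(x - 6) = 7 or -23.
Step 3. [-(x - 6) = 7 or -23] leading − — multiply by −1, so neg: x - 6 = -7 or 23.
Step 4. [x - 6 = -7 or 23] 6 comes off first (add 6). So sub: x = -1 or 29.

Answer: x ∈ {-1, 29}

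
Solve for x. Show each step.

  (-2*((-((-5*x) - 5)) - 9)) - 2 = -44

Step 1. [(-2*((-((-5*x) - 5)) - 9)) - 2 = -44] -2 | LHS and -2 | -44: pull -2 out ⇒ factor: ((-((-5*x) - 5)) - 9) + 1 = 22.
Step 2. [((-((-5*x) - 5)) - 9) + 1 = 22] subtract 1: x sits inside (… + 1) ⇒ sub: (-((-5*x) - 5)) - 9 = 21.
Step 3. [(-((-5*x) - 5)) - 9 = 21] peel the -9: add 9 from each side. So sub: -((-5*x) - 5) = 30.
Step 4. [-((-5*x) - 5) = 30] flip signs both sides ⇒ neg: (-5*x) - 5 = -30.
Step 5. [(-5*x) - 5 = -30] the outer -5 inverts by adding 5 ⇒ sub: -5*x = -25.
Step 6. [-5*x = -25] LHS = -5·(…); ÷-5 both sides. So div: x = 5.

Answer: x ∈ {5}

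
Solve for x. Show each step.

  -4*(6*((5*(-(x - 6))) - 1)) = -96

Step 1. [-4*(6*((5*(-(x - 6))) - 1)) = -96] leading coefficient -4: divide by -4. So div: 6*((5*(-(x - 6))) - 1) = 24.
Step 2. [6*((5*(-(x - 6))) - 1) = 24] 6·(inner) — divide through by 6, so div: (5*(-(x - 6))) - 1 = 4.
Step 3. [(5*(-(x - 6))) - 1 = 4] the outer -1 inverts by adding 1, so sub: 5*(-(x - 6)) = 5.
Step 4. [5*(-(x - 6)) = 5] divide by the outer 5. So div: -(x - 6) = 1.
Step 5. [-(x - 6) = 1] flip signs both sides. So neg: x - 6 = -1.
Step 6. [x - 6 = -1] -6 is outermost — add 6 both sides. So sub: x = 5.

Answer: x ∈ {5}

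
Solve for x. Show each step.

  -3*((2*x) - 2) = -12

Step 1. [-3*((2*x) - 2) = -12] -3 out front; divide by -3, so div: (2*x) - 2 = 4.
Step 2. [(2*x) - 2 = 4] add 2: x sits inside (… - 2) ⇒ sub: 2*x = 6.
Step 3. [2*x = 6] 2 out front; divide by 2, so div: x = 3.

Answer: x ∈ {3}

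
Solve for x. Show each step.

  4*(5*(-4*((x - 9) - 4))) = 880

Step 1. [4*(5*(-4*((x - 9) - 4))) = 880] divide by the outer 4. So div: 5*(-4*((x - 9) - 4)) = 220.
Step 2. [5*(-4*((x - 9) - 4)) = 220] LHS = 5·(…); ÷5 both sides ⇒ div: -4*((x - 9) - 4) = 44.
Step 3. [-4*((x - 9) - 4) = 44] -4 out front; divide by -4 ⇒ div: (x - 9) - 4 = -11.
Step 4. [(x - 9) - 4 = -11] add 4: x sits inside (… - 4) ⇒ sub: x - 9 = -7.
Step 5. [x - 9 = -7] the outer -9 inverts by adding 9. So sub: x = 2.

Answer: x ∈ {2}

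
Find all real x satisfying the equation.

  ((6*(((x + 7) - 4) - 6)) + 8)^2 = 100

Step 1. [((6*(((x + 7) - 4) - 6)) + 8)^2 = 100] LHS squared, RHS 100 ≥ 0: apply √ (±) ⇒ sqrt: (6*(((x + 7) - 4) - 6)) + 8 = 10 or -10.
Step 2. [(6*(((x + 7) - 4) - 6)) + 8 = 10 or -10] subtract 8: x sits inside (… + 8). So sub: 6*(((x + 7) - 4) - 6) = 2 or -18.
Step 3. [6*(((x + 7) - 4) - 6) = 2 or -18] 6·(inner) — divide through by 6. So div: ((x + 7) - 4) - 6 = 1/3 or -3.
Step 4. [((x + 7) - 4) - 6 = 1/3 or -3] add 6: x sits inside (… - 6), so sub: (x + 7) - 4 = 19/3 or 3.
Step 5. [(x + 7) - 4 = 19/3 or 3] add 4: x sits inside (… - 4), so sub: x + 7 = 31/3 or 7.
Step 6. [x + 7 = 31/3 or 7] the outer +7 inverts by subtracting 7, so sub: x = 10/3 or 0.

Answer: x ∈ {0, 10/3}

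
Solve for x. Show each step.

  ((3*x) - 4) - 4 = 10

Step 1. [((3*x) - 4) - 4 = 10] peel the -4: add 4 from each side. So sub: (3*x) - 4 = 14.
Step 2. [(3*x) - 4 = 14] 4 comes off first (add 4). So sub: 3*x = 18.
Step 3. [3*x = 18] LHS = 3·(…); ÷3 both sides. So div: x = 6.

Answer: x ∈ {6}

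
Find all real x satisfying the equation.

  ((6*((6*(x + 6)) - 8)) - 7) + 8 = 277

Step 1. [((6*((6*(x + 6)) - 8)) - 7) + 8 = 277] 8 comes off first (subtract 8) ⇒ sub: (6*((6*(x + 6)) - 8)) - 7 = 269.
Step 2. [(6*((6*(x + 6)) - 8)) - 7 = 269] -7 is outermost — add 7 both sides ⇒ sub: 6*((6*(x + 6)) - 8) = 276.
Step 3. [6*((6*(x + 6)) - 8) = 276] leading coefficient 6: divide by 6. So div: (6*(x + 6)) - 8 = 46.
Step 4. [(6*(x + 6)) - 8 = 46] 8 comes off first (add 8), so sub: 6*(x + 6) = 54.
Step 5. [6*(x + 6) = 54] LHS = 6·(…); ÷6 both sides, so div: x + 6 = 9.
Step 6. [x + 6 = 9] the outer +6 inverts by subtracting 6. So sub: x = 3.

Answer: x ∈ {3}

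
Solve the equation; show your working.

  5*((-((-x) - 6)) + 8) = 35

Step 1. [5*((-((-x) - 6)) + 8) = 35] 5·(inner) — divide through by 5, so div: (-((-x) - 6)) + 8 = 7.
Step 2. [(-((-x) - 6)) + 8 = 7] 8 comes off first (subtract 8). So sub: -((-x) - 6) = -1.
Step 3. [-((-x) - 6) = -1] leading − — multiply by −1 ⇒ neg: (-x) - 6 = 1.
Step 4. [(-x) - 6 = 1] the outer -6 inverts by adding 6. So sub: -x = 7.
Step 5. [-x = 7] leading − — multiply by −1. So neg: x = -7.

Answer: x ∈ {-7}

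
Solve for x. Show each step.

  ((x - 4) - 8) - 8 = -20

Step 1. [((x - 4) - 8) - 8 = -20] 8 comes off first (add 8). So sub: (x - 4) - 8 = -12.
Step 2. [(x - 4) - 8 = -12] the outer -8 inverts by adding 8, so sub: x - 4 = -4.
Step 3. [x - 4 = -4] -4 is outermost — add 4 both sides. So sub: x = 0.

Answer: x ∈ {0}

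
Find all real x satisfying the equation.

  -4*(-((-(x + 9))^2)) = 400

Step 1. [-4*(-((-(x + 9))^2)) = 400] LHS = -4·(…); ÷-4 both sides, so div: -((-(x + 9))^2) = -100.
Step 2. [-((-(x + 9))^2) = -100] leading − — multiply by −1. So neg: (-(x + 9))^2 = 100.
Step 3. [(-(x + 9))^2 = 100] 100 ≥ 0, LHS is (·)² — take ±√. So sqrt: -(x + 9) = 10 or -10.
Step 4. [-(x + 9) = 10 or -10] LHS negated; negate both sides ⇒ neg: x + 9 = -10 or 10.
Step 5. [x + 9 = -10 or 10] subtract 9: x sits inside (… + 9). So sub: x = -19 or 1.

Answer: x ∈ {-19, 1}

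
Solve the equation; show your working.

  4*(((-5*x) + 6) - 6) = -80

Step 1. [4*(((-5*x) + 6) - 6) = -80] 4·(inner) — divide through by 4 ⇒ div: ((-5*x) + 6) - 6 = -20.
Step 2. [((-5*x) + 6) - 6 = -20] -6 is outermost — add 6 both sides ⇒ sub: (-5*x) + 6 = -14.
Step 3. [(-5*x) + 6 = -14] peel the +6: subtract 6 from each side ⇒ sub: -5*x = -20.
Step 4. [-5*x = -20] LHS = -5·(…); ÷-5 both sides, so div: x = 4.

Answer: x ∈ {4}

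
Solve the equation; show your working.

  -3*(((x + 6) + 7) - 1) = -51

Step 1. [-3*(((x + 6) + 7) - 1) = -51] LHS = -3·(…); ÷-3 both sides, so div: ((x + 6) + 7) - 1 = 17.
Step 2. [((x + 6) + 7) - 1 = 17] add 1: x sits inside (… - 1) ⇒ sub: (x + 6) + 7 = 18.
Step 3. [(x + 6) + 7 = 18] peel the +7: subtract 7 from each side, so sub: x + 6 = 11.
Step 4. [x + 6 = 11] subtract 6: x sits inside (… + 6). So sub: x = 5.

Answer: x ∈ {5}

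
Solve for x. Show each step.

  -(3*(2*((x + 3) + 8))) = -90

Step 1. [-(3*(2*((x + 3) + 8))) = -90] flip signs both sides ⇒ neg: 3*(2*((x + 3) + 8)) = 90.
Step 2. [3*(2*((x + 3) + 8)) = 90] 3 out front; divide by 3. So div: 2*((x + 3) + 8) = 30.
Step 3. [2*((x + 3) + 8) = 30] 2 out front; divide by 2. So div: (x + 3) + 8 = 15.
Step 4. [(x + 3) + 8 = 15] the outer +8 inverts by subtracting 8 ⇒ sub: x + 3 = 7.
Step 5. [x + 3 = 7] +3 is outermost — subtract 3 both sides, so sub: x = 4.

Answer: x ∈ {4}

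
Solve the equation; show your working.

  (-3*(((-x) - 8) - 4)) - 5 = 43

Step 1. [(-3*(((-x) - 8) - 4)) - 5 = 43] 5 comes off first (add 5) ⇒ sub: -3*(((-x) - 8) - 4) = 48.
Step 2. [-3*(((-x) - 8) - 4) = 48] -3·(inner) — divide through by -3. So div: ((-x) - 8) - 4 = -16.
Step 3. [((-x) - 8) - 4 = -16] the outer -4 inverts by adding 4 ⇒ sub: (-x) - 8 = -12.
Step 4. [(-x) - 8 = -12] peel the -8: add 8 from each side ⇒ sub: -x = -4.
Step 5. [-x = -4] flip signs both sides. So neg: x = 4.

Answer: x ∈ {4}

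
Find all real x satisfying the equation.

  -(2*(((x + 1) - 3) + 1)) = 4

Step 1. [-(2*(((x + 1) - 3) + 1)) = 4] flip signs both sides, so neg: 2*(((x + 1) - 3) + 1) = -4.
Step 2. [2*(((x + 1) - 3) + 1) = -4] leading coefficient 2: divide by 2, so div: ((x + 1) - 3) + 1 = -2.
Step 3. [((x + 1) - 3) + 1 = -2] 1 comes off first (subtract 1) ⇒ sub: (x + 1) - 3 = -3.
Step 4. [(x + 1) - 3 = -3] -3 is outermost — add 3 both sides ⇒ sub: x + 1 = 0.
Step 5. [x + 1 = 0] peel the +1: subtract 1 from each side, so sub: x = -1.

Answer: x ∈ {-1}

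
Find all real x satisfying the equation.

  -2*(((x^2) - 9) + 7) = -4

Step 1. [-2*(((x^2) - 9) + 7) = -4] LHS = -2·(…); ÷-2 both sides. So div: ((x^2) - 9) + 7 = 2.
Step 2. [((x^2) - 9) + 7 = 2] peel the +7: subtract 7 from each side. So sub: (x^2) - 9 = -5.
Step 3. [(x^2) - 9 = -5] -9 is outermost — add 9 both sides ⇒ sub: x^2 = 4.
Step 4. [x^2 = 4] √ both sides: 4 ≥ 0 gives two branches ⇒ sqrt: x = 2 or -2.

Answer: x ∈ {-2, 2}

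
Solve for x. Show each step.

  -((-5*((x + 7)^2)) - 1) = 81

Step 1. [-((-5*((x + 7)^2)) - 1) = 81] flip signs both sides, so neg: (-5*((x + 7)^2)) - 1 = -81.
Step 2. [(-5*((x + 7)^2)) - 1 = -81] -1 is outermost — add 1 both sides ⇒ sub: -5*((x + 7)^2) = -80.
Step 3. [-5*((x + 7)^2) = -80] -5 out front; divide by -5 ⇒ div: (x + 7)^2 = 16.
Step 4. [(x + 7)^2 = 16] LHS squared, RHS 16 ≥ 0: apply √ (±) ⇒ sqrt: x + 7 = 4 or -4.
Step 5. [x + 7 = 4 or -4] the outer +7 inverts by subtracting 7 ⇒ sub: x = -3 or -11.

Answer: x ∈ {-11, -3}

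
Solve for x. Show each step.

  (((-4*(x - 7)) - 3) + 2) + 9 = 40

Step 1. [(((-4*(x - 7)) - 3) + 2) + 9 = 40] peel the +9: subtract 9 from each side ⇒ sub: ((-4*(x - 7)) - 3) + 2 = 31.
Step 2. [((-4*(x - 7)) - 3) + 2 = 31] peel the +2: subtract 2 from each side. So sub: (-4*(x - 7)) - 3 = 29.
Step 3. [(-4*(x - 7)) - 3 = 29] peel the -3: add 3 from each side. So sub: -4*(x - 7) = 32.
Step 4. [-4*(x - 7) = 32] -4·(inner) — divide through by -4. So div: x - 7 = -8.
Step 5. [x - 7 = -8] the outer -7 inverts by adding 7. So sub: x = -1.

Answer: x ∈ {-1}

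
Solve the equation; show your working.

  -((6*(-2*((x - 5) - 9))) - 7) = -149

Step 1. [-((6*(-2*((x - 5) - 9))) - 7) = -149] leading − — multiply by −1 ⇒ neg: (6*(-2*((x - 5) - 9))) - 7 = 149.
Step 2. [(6*(-2*((x - 5) - 9))) - 7 = 149] peel the -7: add 7 from each side ⇒ sub: 6*(-2*((x - 5) - 9)) = 156.
Step 3. [6*(-2*((x - 5) - 9)) = 156] LHS = 6·(…); ÷6 both sides. So div: -2*((x - 5) - 9) = 26.
Step 4. [-2*((x - 5) - 9) = 26] -2·(inner) — divide through by -2. So div: (x - 5) - 9 = -13.
Step 5. [(x - 5) - 9 = -13] the outer -9 inverts by adding 9, so sub: x - 5 = -4.
Step 6. [x - 5 = -4] peel the -5: add 5 from each side, so sub: x = 1.

Answer: x ∈ {1}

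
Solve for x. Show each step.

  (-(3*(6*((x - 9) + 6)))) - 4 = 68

Step 1. [(-(3*(6*((x - 9) + 6)))) - 4 = 68] 4 comes off first (add 4) ⇒ sub: -(3*(6*((x - 9) + 6))) = 72.
Step 2. [-(3*(6*((x - 9) + 6))) = 72] flip signs both sides, so neg: 3*(6*((x - 9) + 6)) = -72.
Step 3. [3*(6*((x - 9) + 6)) = -72] divide by the outer 3. So div: 6*((x - 9) + 6) = -24.
Step 4. [6*((x - 9) + 6) = -24] leading coefficient 6: divide by 6, so div: (x - 9) + 6 = -4.
Step 5. [(x - 9) + 6 = -4] peel the +6: subtract 6 from each side, so sub: x - 9 = -10.
Step 6. [x - 9 = -10] peel the -9: add 9 from each side ⇒ sub: x = -1.

Answer: x ∈ {-1}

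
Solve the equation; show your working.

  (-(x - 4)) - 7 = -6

Step 1. [(-(x - 4)) - 7 = -6] peel the -7: add 7 from each side ⇒ sub: -(x - 4) = 1.
Step 2. [-(x - 4) = 1] flip signs both sides, so neg: x - 4 = -1.
Step 3. [x - 4 = -1] peel the -4: add 4 from each side, so sub: x = 3.

Answer: x ∈ {3}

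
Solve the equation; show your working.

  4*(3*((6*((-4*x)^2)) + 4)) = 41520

Step 1. [4*(3*((6*((-4*x)^2)) + 4)) = 41520] leading coefficient 4: divide by 4. So div: 3*((6*((-4*x)^2)) + 4) = 10380.
Step 2. [3*((6*((-4*x)^2)) + 4) = 10380] LHS = 3·(…); ÷3 both sides, so div: (6*((-4*x)^2)) + 4 = 3460.
Step 3. [(6*((-4*x)^2)) + 4 = 3460] the outer +4 inverts by subtracting 4, so sub: 6*((-4*x)^2) = 3456.
Step 4. [6*((-4*x)^2) = 3456] leading coefficient 6: divide by 6. So div: (-4*x)^2 = 576.
Step 5. [(-4*x)^2 = 576] LHS squared, RHS 576 ≥ 0: apply √ (±). So sqrt: -4*x = 24 or -24.
Step 6. [-4*x = 24 or -24] divide by the outer -4. So div: x = -6 or 6.

Answer: x ∈ {-6, 6}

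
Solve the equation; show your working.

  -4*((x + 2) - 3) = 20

Step 1. [-4*((x + 2) - 3) = 20] divide by the outer -4, so div: (x + 2) - 3 = -5.
Step 2. [(x + 2) - 3 = -5] peel the -3: add 3 from each side, so sub: x + 2 = -2.
Step 3. [x + 2 = -2] 2 comes off first (subtract 2). So sub: x = -4.

Answer: x ∈ {-4}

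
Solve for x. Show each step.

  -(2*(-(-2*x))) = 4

Step 1. [-(2*(-(-2*x))) = 4] leading − — multiply by −1, so neg: 2*(-(-2*x)) = -4.
Step 2. [2*(-(-2*x)) = -4] 2·(inner) — divide through by 2. So div: -(-2*x) = -2.
Step 3. [-(-2*x) = -2] leading − — multiply by −1 ⇒ neg: -2*x = 2.
Step 4. [-2*x = 2] -2·(inner) — divide through by -2 ⇒ div: x = -1.

Answer: x ∈ {-1}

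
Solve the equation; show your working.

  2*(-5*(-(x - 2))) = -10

Step 1. [2*(-5*(-(x - 2))) = -10] 2·(inner) — divide through by 2. So div: -5*(-(x - 2)) = -5.
Step 2. [-5*(-(x - 2)) = -5] leading coefficient -5: divide by -5, so div: -(x - 2) = 1.
Step 3. [-(x - 2) = 1] LHS negated; negate both sides, so neg: x - 2 = -1.
Step 4. [x - 2 = -1] the outer -2 inverts by adding 2. So sub: x = 1.

Answer: x ∈ {1}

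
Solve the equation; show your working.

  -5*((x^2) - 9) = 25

Step 1. [-5*((x^2) - 9) = 25] LHS = -5·(…); ÷-5 both sides ⇒ div: (x^2) - 9 = -5.
Step 2. [(x^2) - 9 = -5] -9 is outermost — add 9 both sides ⇒ sub: x^2 = 4.
Step 3. [x^2 = 4] √ both sides: 4 ≥ 0 gives two branches ⇒ sqrt: x = 2 or -2.

Answer: x ∈ {-2, 2}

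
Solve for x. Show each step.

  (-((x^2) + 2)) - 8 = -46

Step 1. [(-((x^2) + 2)) - 8 = -46] 8 comes off first (add 8), so sub: -((x^2) + 2) = -38.
Step 2. [-((x^2) + 2) = -38] flip signs both sides ⇒ neg: (x^2) + 2 = 38.
Step 3. [(x^2) + 2 = 38] +2 is outermost — subtract 2 both sides ⇒ sub: x^2 = 36.
Step 4. [x^2 = 36] 36 ≥ 0, LHS is (·)² — take ±√. So sqrt: x = 6 or -6.

Answer: x ∈ {-6, 6}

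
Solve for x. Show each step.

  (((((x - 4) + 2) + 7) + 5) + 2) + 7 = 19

Step 1. [(((((x - 4) + 2) + 7) + 5) + 2) + 7 = 19] peel the +7: subtract 7 from each side, so sub: ((((x - 4) + 2) + 7) + 5) + 2 = 12.
Step 2. [((((x - 4) + 2) + 7) + 5) + 2 = 12] peel the +2: subtract 2 from each side, so sub: (((x - 4) + 2) + 7) + 5 = 10.
Step 3. [(((x - 4) + 2) + 7) + 5 = 10] subtract 5: x sits inside (… + 5), so sub: ((x - 4) + 2) + 7 = 5.
Step 4. [((x - 4) + 2) + 7 = 5] peel the +7: subtract 7 from each side, so sub: (x - 4) + 2 = -2.
Step 5. [(x - 4) + 2 = -2] the outer +2 inverts by subtracting 2 ⇒ sub: x - 4 = -4.
Step 6. [x - 4 = -4] -4 is outermost — add 4 both sides. So sub: x = 0.

Answer: x ∈ {0}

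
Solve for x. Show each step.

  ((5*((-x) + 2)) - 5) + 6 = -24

Step 1. [((5*((-x) + 2)) - 5) + 6 = -24] 6 comes off first (subtract 6) ⇒ sub: (5*((-x) + 2)) - 5 = -30.
Step 2. [(5*((-x) + 2)) - 5 = -30] 5 | LHS and 5 | -30: pull 5 out. So factor: ((-x) + 2) - 1 = -6.
Step 3. [((-x) + 2) - 1 = -6] add 1: x sits inside (… - 1) ⇒ sub: (-x) + 2 = -5.
Step 4. [(-x) + 2 = -5] the outer +2 inverts by subtracting 2 ⇒ sub: -x = -7.
Step 5. [-x = -7] flip signs both sides, so neg: x = 7.

Answer: x ∈ {7}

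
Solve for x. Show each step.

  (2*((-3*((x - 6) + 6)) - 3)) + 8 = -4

Step 1. [(2*((-3*((x - 6) + 6)) - 3)) + 8 = -4] subtract 8: x sits inside (… + 8) ⇒ sub: 2*((-3*((x - 6) + 6)) - 3) = -12.
Step 2. [2*((-3*((x - 6) + 6)) - 3) = -12] divide by the outer 2, so div: (-3*((x - 6) + 6)) - 3 = -6.
Step 3. [(-3*((x - 6) + 6)) - 3 = -6] -3 | LHS and -3 | -6: pull -3 out ⇒ factor: ((x - 6) + 6) + 1 = 2.
Step 4. [((x - 6) + 6) + 1 = 2] 1 comes off first (subtract 1) ⇒ sub: (x - 6) + 6 = 1.
Step 5. [(x - 6) + 6 = 1] 6 comes off first (subtract 6). So sub: x - 6 = -5.
Step 6. [x - 6 = -5] peel the -6: add 6 from each side. So sub: x = 1.

Answer: x ∈ {1}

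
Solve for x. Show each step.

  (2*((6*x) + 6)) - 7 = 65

Step 1. [(2*((6*x) + 6)) - 7 = 65] add 7: x sits inside (… - 7). So sub: 2*((6*x) + 6) = 72.
Step 2. [2*((6*x) + 6) = 72] 2·(inner) — divide through by 2. So div: (6*x) + 6 = 36.
Step 3. [(6*x) + 6 = 36] common factor 6 (LHS and 36) — divide through ⇒ factor: x + 1 = 6.
Step 4. [x + 1 = 6] the outer +1 inverts by subtracting 1. So sub: x = 5.

Answer: x ∈ {5}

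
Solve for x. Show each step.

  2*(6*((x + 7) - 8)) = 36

Step 1. [2*(6*((x + 7) - 8)) = 36] leading coefficient 2: divide by 2, so div: 6*((x + 7) - 8) = 18.
Step 2. [6*((x + 7) - 8) = 18] divide by the outer 6 ⇒ div: (x + 7) - 8 = 3.
Step 3. [(x + 7) - 8 = 3] -8 is outermost — add 8 both sides. So sub: x + 7 = 11.
Step 4. [x + 7 = 11] the outer +7 inverts by subtracting 7, so sub: x = 4.

Answer: x ∈ {4}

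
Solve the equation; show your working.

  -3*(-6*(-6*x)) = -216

Step 1. [-3*(-6*(-6*x)) = -216] -3 out front; divide by -3. So div: -6*(-6*x) = 72.
Step 2. [-6*(-6*x) = 72] -6 out front; divide by -6 ⇒ div: -6*x = -12.
Step 3. [-6*x = -12] leading coefficient -6: divide by -6. So div: x = 2.

Answer: x ∈ {2}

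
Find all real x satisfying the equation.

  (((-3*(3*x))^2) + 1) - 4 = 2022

Step 1. [(((-3*(3*x))^2) + 1) - 4 = 2022] peel the -4: add 4 from each side. So sub: ((-3*(3*x))^2) + 1 = 2026.
Step 2. [((-3*(3*x))^2) + 1 = 2026] 1 comes off first (subtract 1) ⇒ sub: (-3*(3*x))^2 = 2025.
Step 3. [(-3*(3*x))^2 = 2025] 2025 ≥ 0, LHS is (·)² — take ±√, so sqrt: -3*(3*x) = 45 or -45.
Step 4. [-3*(3*x) = 45 or -45] -3·(inner) — divide through by -3 ⇒ div: 3*x = -15 or 15.
Step 5. [3*x = -15 or 15] 3·(inner) — divide through by 3 ⇒ div: x = -5 or 5.

Answer: x ∈ {-5, 5}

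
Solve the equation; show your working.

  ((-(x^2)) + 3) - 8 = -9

Step 1. [((-(x^2)) + 3) - 8 = -9] add 8: x sits inside (… - 8), so sub: (-(x^2)) + 3 = -1.
Step 2. [(-(x^2)) + 3 = -1] the outer +3 inverts by subtracting 3 ⇒ sub: -(x^2) = -4.
Step 3. [-(x^2) = -4] LHS negated; negate both sides. So neg: x^2 = 4.
Step 4. [x^2 = 4] √ both sides: 4 ≥ 0 gives two branches. So sqrt: x = 2 or -2.

Answer: x ∈ {-2, 2}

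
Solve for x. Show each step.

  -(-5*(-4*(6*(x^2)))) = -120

Step 1. [-(-5*(-4*(6*(x^2)))) = -120] flip signs both sides, so neg: -5*(-4*(6*(x^2))) = 120.
Step 2. [-5*(-4*(6*(x^2))) = 120] -5 out front; divide by -5, so div: -4*(6*(x^2)) = -24.
Step 3. [-4*(6*(x^2)) = -24] -4 out front; divide by -4. So div: 6*(x^2) = 6.
Step 4. [6*(x^2) = 6] divide by the outer 6, so div: x^2 = 1.
Step 5. [x^2 = 1] √ both sides: 1 ≥ 0 gives two branches, so sqrt: x = 1 or -1.

Answer: x ∈ {-1, 1}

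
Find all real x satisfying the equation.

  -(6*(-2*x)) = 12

Step 1. [-(6*(-2*x)) = 12] LHS negated; negate both sides. So neg: 6*(-2*x) = -12.
Step 2. [6*(-2*x) = -12] LHS = 6·(…); ÷6 both sides ⇒ div: -2*x = -2.
Step 3. [-2*x = -2] divide by the outer -2 ⇒ div: x = 1.

Answer: x ∈ {1}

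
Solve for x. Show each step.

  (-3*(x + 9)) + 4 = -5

Step 1. [(-3*(x + 9)) + 4 = -5] subtract 4: x sits inside (… + 4). So sub: -3*(x + 9) = -9.
Step 2. [-3*(x + 9) = -9] LHS = -3·(…); ÷-3 both sides, so div: x + 9 = 3.
Step 3. [x + 9 = 3] +9 is outermost — subtract 9 both sides. So sub: x = -6.

Answer: x ∈ {-6}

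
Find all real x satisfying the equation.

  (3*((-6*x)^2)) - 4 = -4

Step 1. [(3*((-6*x)^2)) - 4 = -4] add 4: x sits inside (… - 4). So sub: 3*((-6*x)^2) = 0.
Step 2. [3*((-6*x)^2) = 0] 3 out front; divide by 3 ⇒ div: (-6*x)^2 = 0.
Step 3. [(-6*x)^2 = 0] √ both sides: 0 ≥ 0 gives two branches, so sqrt: -6*x = 0.
Step 4. [-6*x = 0] divide by the outer -6, so div: x = 0.

Answer: x ∈ {0}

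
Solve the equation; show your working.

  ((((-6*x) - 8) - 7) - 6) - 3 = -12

Step 1. [((((-6*x) - 8) - 7) - 6) - 3 = -12] -3 is outermost — add 3 both sides, so sub: (((-6*x) - 8) - 7) - 6 = -9.
Step 2. [(((-6*x) - 8) - 7) - 6 = -9] the outer -6 inverts by adding 6. So sub: ((-6*x) - 8) - 7 = -3.
Step 3. [((-6*x) - 8) - 7 = -3] the outer -7 inverts by adding 7. So sub: (-6*x) - 8 = 4.
Step 4. [(-6*x) - 8 = 4] add 8: x sits inside (… - 8) ⇒ sub: -6*x = 12.
Step 5. [-6*x = 12] LHS = -6·(…); ÷-6 both sides ⇒ div: x = -2.

Answer: x ∈ {-2}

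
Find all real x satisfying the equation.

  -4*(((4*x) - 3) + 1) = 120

Step 1. [-4*(((4*x) - 3) + 1) = 120] divide by the outer -4, so div: ((4*x) - 3) + 1 = -30.
Step 2. [((4*x) - 3) + 1 = -30] the outer +1 inverts by subtracting 1 ⇒ sub: (4*x) - 3 = -31.
Step 3. [(4*x) - 3 = -31] add 3: x sits inside (… - 3), so sub: 4*x = -28.
Step 4. [4*x = -28] LHS = 4·(…); ÷4 both sides. So div: x = -7.

Answer: x ∈ {-7}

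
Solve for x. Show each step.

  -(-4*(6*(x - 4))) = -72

Step 1. [-(-4*(6*(x - 4))) = -72] leading − — multiply by −1. So neg: -4*(6*(x - 4)) = 72.
Step 2. [-4*(6*(x - 4)) = 72] -4 out front; divide by -4, so div: 6*(x - 4) = -18.
Step 3. [6*(x - 4) = -18] leading coefficient 6: divide by 6, so div: x - 4 = -3.
Step 4. [x - 4 = -3] add 4: x sits inside (… - 4). So sub: x = 1.

Answer: x ∈ {1}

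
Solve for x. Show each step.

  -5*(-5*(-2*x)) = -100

Step 1. [-5*(-5*(-2*x)) = -100] LHS = -5·(…); ÷-5 both sides ⇒ div: -5*(-2*x) = 20.
Step 2. [-5*(-2*x) = 20] divide by the outer -5, so div: -2*x = -4.
Step 3. [-2*x = -4] leading coefficient -2: divide by -2. So div: x = 2.

Answer: x ∈ {2}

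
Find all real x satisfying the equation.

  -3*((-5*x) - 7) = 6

Step 1. [-3*((-5*x) - 7) = 6] leading coefficient -3: divide by -3 ⇒ div: (-5*x) - 7 = -2.
Step 2. [(-5*x) - 7 = -2] the outer -7 inverts by adding 7 ⇒ sub: -5*x = 5.
Step 3. [-5*x = 5] -5·(inner) — divide through by -5 ⇒ div: x = -1.

Answer: x ∈ {-1}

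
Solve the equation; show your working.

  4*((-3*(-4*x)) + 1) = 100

Step 1. [4*((-3*(-4*x)) + 1) = 100] leading coefficient 4: divide by 4. So div: (-3*(-4*x)) + 1 = 25.
Step 2. [(-3*(-4*x)) + 1 = 25] subtract 1: x sits inside (… + 1), so sub: -3*(-4*x) = 24.
Step 3. [-3*(-4*x) = 24] leading coefficient -3: divide by -3, so div: -4*x = -8.
Step 4. [-4*x = -8] leading coefficient -4: divide by -4. So div: x = 2.

Answer: x ∈ {2}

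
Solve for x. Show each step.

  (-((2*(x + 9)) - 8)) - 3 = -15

Step 1. [(-((2*(x + 9)) - 8)) - 3 = -15] peel the -3: add 3 from each side ⇒ sub: -((2*(x + 9)) - 8) = -12.
Step 2. [-((2*(x + 9)) - 8) = -12] LHS negated; negate both sides, so neg: (2*(x + 9)) - 8 = 12.
Step 3. [(2*(x + 9)) - 8 = 12] 8 comes off first (add 8). So sub: 2*(x + 9) = 20.
Step 4. [2*(x + 9) = 20] 2·(inner) — divide through by 2 ⇒ div: x + 9 = 10.
Step 5. [x + 9 = 10] the outer +9 inverts by subtracting 9, so sub: x = 1.

Answer: x ∈ {1}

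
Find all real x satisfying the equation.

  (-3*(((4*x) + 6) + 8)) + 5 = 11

Step 1. [(-3*(((4*x) + 6) + 8)) + 5 = 11] 5 comes off first (subtract 5). So sub: -3*(((4*x) + 6) + 8) = 6.
Step 2. [-3*(((4*x) + 6) + 8) = 6] divide by the outer -3, so div: ((4*x) + 6) + 8 = -2.
Step 3. [((4*x) + 6) + 8 = -2] +8 is outermost — subtract 8 both sides. So sub: (4*x) + 6 = -10.
Step 4. [(4*x) + 6 = -10] +6 is outermost — subtract 6 both sides, so sub: 4*x = -16.
Step 5. [4*x = -16] divide by the outer 4. So div: x = -4.

Answer: x ∈ {-4}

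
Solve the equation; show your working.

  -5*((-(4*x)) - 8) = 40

Step 1. [-5*((-(4*x)) - 8) = 40] leading coefficient -5: divide by -5 ⇒ div: (-(4*x)) - 8 = -8.
Step 2. [(-(4*x)) - 8 = -8] add 8: x sits inside (… - 8), so sub: -(4*x) = 0.
Step 3. [-(4*x) = 0] flip signs both sides. So neg: 4*x = 0.
Step 4. [4*x = 0] 4 out front; divide by 4 ⇒ div: x = 0.

Answer: x ∈ {0}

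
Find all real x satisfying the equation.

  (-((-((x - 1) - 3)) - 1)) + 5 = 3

Step 1. [(-((-((x - 1) - 3)) - 1)) + 5 = 3] peel the +5: subtract 5 from each side. So sub: -((-((x - 1) - 3)) - 1) = -2.
Step 2. [-((-((x - 1) - 3)) - 1) = -2] leading − — multiply by −1. So neg: (-((x - 1) - 3)) - 1 = 2.
Step 3. [(-((x - 1) - 3)) - 1 = 2] peel the -1: add 1 from each side. So sub: -((x - 1) - 3) = 3.
Step 4. [-((x - 1) - 3) = 3] leading − — multiply by −1. So neg: (x - 1) - 3 = -3.
Step 5. [(x - 1) - 3 = -3] 3 comes off first (add 3) ⇒ sub: x - 1 = 0.
Step 6. [x - 1 = 0] the outer -1 inverts by adding 1, so sub: x = 1.

Answer: x ∈ {1}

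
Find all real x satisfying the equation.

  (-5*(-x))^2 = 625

Step 1. [(-5*(-x))^2 = 625] √ both sides: 625 ≥ 0 gives two branches. So sqrt: -5*(-x) = 25 or -25.
Step 2. [-5*(-x) = 25 or -25] leading coefficient -5: divide by -5 ⇒ div: -x = -5 or 5.
Step 3. [-x = -5 or 5] leading − — multiply by −1, so neg: x = 5 or -5.

Answer: x ∈ {-5, 5}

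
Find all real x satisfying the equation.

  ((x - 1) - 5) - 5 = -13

Step 1. [((x - 1) - 5) - 5 = -13] 5 comes off first (add 5). So sub: (x - 1) - 5 = -8.
Step 2. [(x - 1) - 5 = -8] 5 comes off first (add 5). So sub: x - 1 = -3.
Step 3. [x - 1 = -3] -1 is outermost — add 1 both sides ⇒ sub: x = -2.

Answer: x ∈ {-2}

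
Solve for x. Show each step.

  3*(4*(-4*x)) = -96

Step 1. [3*(4*(-4*x)) = -96] leading coefficient 3: divide by 3. So div: 4*(-4*x) = -32.
Step 2. [4*(-4*x) = -32] 4·(inner) — divide through by 4. So div: -4*x = -8.
Step 3. [-4*x = -8] leading coefficient -4: divide by -4, so div: x = 2.

Answer: x ∈ {2}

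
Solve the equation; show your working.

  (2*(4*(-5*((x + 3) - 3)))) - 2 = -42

Step 1. [(2*(4*(-5*((x + 3) - 3)))) - 2 = -42] 2 | LHS and 2 | -42: pull 2 out. So factor: (4*(-5*((x + 3) - 3))) - 1 = -21.
Step 2. [(4*(-5*((x + 3) - 3))) - 1 = -21] -1 is outermost — add 1 both sides, so sub: 4*(-5*((x + 3) - 3)) = -20.
Step 3. [4*(-5*((x + 3) - 3)) = -20] 4 out front; divide by 4. So div: -5*((x + 3) - 3) = -5.
Step 4. [-5*((x + 3) - 3) = -5] -5·(inner) — divide through by -5 ⇒ div: (x + 3) - 3 = 1.
Step 5. [(x + 3) - 3 = 1] add 3: x sits inside (… - 3). So sub: x + 3 = 4.
Step 6. [x + 3 = 4] 3 comes off first (subtract 3) ⇒ sub: x = 1.

Answer: x ∈ {1}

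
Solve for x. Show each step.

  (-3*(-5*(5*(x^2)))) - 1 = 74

Step 1. [(-3*(-5*(5*(x^2)))) - 1 = 74] peel the -1: add 1 from each side. So sub: -3*(-5*(5*(x^2))) = 75.
Step 2. [-3*(-5*(5*(x^2))) = 75] leading coefficient -3: divide by -3. So div: -5*(5*(x^2)) = -25.
Step 3. [-5*(5*(x^2)) = -25] -5·(inner) — divide through by -5. So div: 5*(x^2) = 5.
Step 4. [5*(x^2) = 5] LHS = 5·(…); ÷5 both sides ⇒ div: x^2 = 1.
Step 5. [x^2 = 1] √ both sides: 1 ≥ 0 gives two branches, so sqrt: x = 1 or -1.

Answer: x ∈ {-1, 1}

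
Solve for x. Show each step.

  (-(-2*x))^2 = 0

Step 1. [(-(-2*x))^2 = 0] 0 ≥ 0, LHS is (·)² — take ±√. So sqrt: -(-2*x) = 0.
Step 2. [-(-2*x) = 0] flip signs both sides, so neg: -2*x = 0.
Step 3. [-2*x = 0] -2 out front; divide by -2, so div: x = 0.

Answer: x ∈ {0}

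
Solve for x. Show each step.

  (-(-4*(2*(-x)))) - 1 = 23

Step 1. [(-(-4*(2*(-x)))) - 1 = 23] peel the -1: add 1 from each side, so sub: -(-4*(2*(-x))) = 24.
Step 2. [-(-4*(2*(-x))) = 24] LHS negated; negate both sides. So neg: -4*(2*(-x)) = -24.
Step 3. [-4*(2*(-x)) = -24] leading coefficient -4: divide by -4 ⇒ div: 2*(-x) = 6.
Step 4. [2*(-x) = 6] leading coefficient 2: divide by 2 ⇒ div: -x = 3.
Step 5. [-x = 3] flip signs both sides ⇒ neg: x = -3.

Answer: x ∈ {-3}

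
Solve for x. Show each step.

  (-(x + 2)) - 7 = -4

Step 1. [(-(x + 2)) - 7 = -4] 7 comes off first (add 7), so sub: -(x + 2) = 3.
Step 2. [-(x + 2) = 3] LHS negated; negate both sides ⇒ neg: x + 2 = -3.
Step 3. [x + 2 = -3] 2 comes off first (subtract 2) ⇒ sub: x = -5.

Answer: x ∈ {-5}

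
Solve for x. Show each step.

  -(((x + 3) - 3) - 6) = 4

Step 1. [-(((x + 3) - 3) - 6) = 4] LHS negated; negate both sides ⇒ neg: ((x + 3) - 3) - 6 = -4.
Step 2. [((x + 3) - 3) - 6 = -4] -6 is outermost — add 6 both sides ⇒ sub: (x + 3) - 3 = 2.
Step 3. [(x + 3) - 3 = 2] -3 is outermost — add 3 both sides, so sub: x + 3 = 5.
Step 4. [x + 3 = 5] +3 is outermost — subtract 3 both sides. So sub: x = 2.

Answer: x ∈ {2}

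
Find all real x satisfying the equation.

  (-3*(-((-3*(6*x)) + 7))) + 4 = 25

Step 1. [(-3*(-((-3*(6*x)) + 7))) + 4 = 25] +4 is outermost — subtract 4 both sides ⇒ sub: -3*(-((-3*(6*x)) + 7)) = 21.
Step 2. [-3*(-((-3*(6*x)) + 7)) = 21] leading coefficient -3: divide by -3 ⇒ div: -((-3*(6*x)) + 7) = -7.
Step 3. [-((-3*(6*x)) + 7) = -7] flip signs both sides. So neg: (-3*(6*x)) + 7 = 7.
Step 4. [(-3*(6*x)) + 7 = 7] 7 comes off first (subtract 7). So sub: -3*(6*x) = 0.
Step 5. [-3*(6*x) = 0] -3 out front; divide by -3 ⇒ div: 6*x = 0.
Step 6. [6*x = 0] divide by the outer 6 ⇒ div: x = 0.

Answer: x ∈ {0}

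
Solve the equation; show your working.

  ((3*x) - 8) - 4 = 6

Step 1. [((3*x) - 8) - 4 = 6] 4 comes off first (add 4). So sub: (3*x) - 8 = 10.
Step 2. [(3*x) - 8 = 10] add 8: x sits inside (… - 8), so sub: 3*x = 18.
Step 3. [3*x = 18] LHS = 3·(…); ÷3 both sides, so div: x = 6.

Answer: x ∈ {6}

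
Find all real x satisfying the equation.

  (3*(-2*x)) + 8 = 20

Step 1. [(3*(-2*x)) + 8 = 20] subtract 8: x sits inside (… + 8), so sub: 3*(-2*x) = 12.
Step 2. [3*(-2*x) = 12] LHS = 3·(…); ÷3 both sides ⇒ div: -2*x = 4.
Step 3. [-2*x = 4] -2·(inner) — divide through by -2 ⇒ div: x = -2.

Answer: x ∈ {-2}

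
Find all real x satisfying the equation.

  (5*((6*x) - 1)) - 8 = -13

Step 1. [(5*((6*x) - 1)) - 8 = -13] 8 comes off first (add 8). So sub: 5*((6*x) - 1) = -5.
Step 2. [5*((6*x) - 1) = -5] leading coefficient 5: divide by 5 ⇒ div: (6*x) - 1 = -1.
Step 3. [(6*x) - 1 = -1] -1 is outermost — add 1 both sides. So sub: 6*x = 0.
Step 4. [6*x = 0] divide by the outer 6. So div: x = 0.

Answer: x ∈ {0}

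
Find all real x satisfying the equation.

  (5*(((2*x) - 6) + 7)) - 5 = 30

Step 1. [(5*(((2*x) - 6) + 7)) - 5 = 30] add 5: x sits inside (… - 5), so sub: 5*(((2*x) - 6) + 7) = 35.
Step 2. [5*(((2*x) - 6) + 7) = 35] 5 out front; divide by 5. So div: ((2*x) - 6) + 7 = 7.
Step 3. [((2*x) - 6) + 7 = 7] peel the +7: subtract 7 from each side ⇒ sub: (2*x) - 6 = 0.
Step 4. [(2*x) - 6 = 0] 2 divides every term; factor it out. So factor: x - 3 = 0.
Step 5. [x - 3 = 0] -3 is outermost — add 3 both sides ⇒ sub: x = 3.

Answer: x ∈ {3}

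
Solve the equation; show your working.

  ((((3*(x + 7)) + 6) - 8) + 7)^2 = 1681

Step 1. [((((3*(x + 7)) + 6) - 8) + 7)^2 = 1681] √ both sides: 1681 ≥ 0 gives two branches ⇒ sqrt: (((3*(x + 7)) + 6) - 8) + 7 = 41 or -41.
Step 2. [(((3*(x + 7)) + 6) - 8) + 7 = 41 or -41] subtract 7: x sits inside (… + 7) ⇒ sub: ((3*(x + 7)) + 6) - 8 = 34 or -48.
Step 3. [((3*(x + 7)) + 6) - 8 = 34 or -48] the outer -8 inverts by adding 8 ⇒ sub: (3*(x + 7)) + 6 = 42 or -40.
Step 4. [(3*(x + 7)) + 6 = 42 or -40] subtract 6: x sits inside (… + 6). So sub: 3*(x + 7) = 36 or -46.
Step 5. [3*(x + 7) = 36 or -46] leading coefficient 3: divide by 3 ⇒ div: x + 7 = 12 or -46/3.
Step 6. [x + 7 = 12 or -46/3] the outer +7 inverts by subtracting 7, so sub: x = 5 or -67/3.

Answer: x ∈ {-67/3, 5}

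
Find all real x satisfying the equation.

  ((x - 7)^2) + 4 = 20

Step 1. [((x - 7)^2) + 4 = 20] 4 comes off first (subtract 4), so sub: (x - 7)^2 = 16.
Step 2. [(x - 7)^2 = 16] √ both sides: 16 ≥ 0 gives two branches. So sqrt: x - 7 = 4 or -4.
Step 3. [x - 7 = 4 or -4] peel the -7: add 7 from each side, so sub: x = 11 or 3.

Answer: x ∈ {3, 11}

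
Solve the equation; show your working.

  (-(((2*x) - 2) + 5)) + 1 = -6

Step 1. [(-(((2*x) - 2) + 5)) + 1 = -6] subtract 1: x sits inside (… + 1). So sub: -(((2*x) - 2) + 5) = -7.
Step 2. [-(((2*x) - 2) + 5) = -7] LHS negated; negate both sides, so neg: ((2*x) - 2) + 5 = 7.
Step 3. [((2*x) - 2) + 5 = 7] the outer +5 inverts by subtracting 5 ⇒ sub: (2*x) - 2 = 2.
Step 4. [(2*x) - 2 = 2] -2 is outermost — add 2 both sides. So sub: 2*x = 4.
Step 5. [2*x = 4] 2·(inner) — divide through by 2. So div: x = 2.

Answer: x ∈ {2}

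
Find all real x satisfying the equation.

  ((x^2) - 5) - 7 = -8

Step 1. [((x^2) - 5) - 7 = -8] 7 comes off first (add 7). So sub: (x^2) - 5 = -1.
Step 2. [(x^2) - 5 = -1] add 5: x sits inside (… - 5) ⇒ sub: x^2 = 4.
Step 3. [x^2 = 4] √ both sides: 4 ≥ 0 gives two branches, so sqrt: x = 2 or -2.

Answer: x ∈ {-2, 2}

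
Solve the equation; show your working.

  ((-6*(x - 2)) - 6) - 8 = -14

Step 1. [((-6*(x - 2)) - 6) - 8 = -14] the outer -8 inverts by adding 8. So sub: (-6*(x - 2)) - 6 = -6.
Step 2. [(-6*(x - 2)) - 6 = -6] -6 | LHS and -6 | -6: pull -6 out. So factor: (x - 2) + 1 = 1.
Step 3. [(x - 2) + 1 = 1] 1 comes off first (subtract 1) ⇒ sub: x - 2 = 0.
Step 4. [x - 2 = 0] 2 comes off first (add 2) ⇒ sub: x = 2.

Answer: x ∈ {2}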